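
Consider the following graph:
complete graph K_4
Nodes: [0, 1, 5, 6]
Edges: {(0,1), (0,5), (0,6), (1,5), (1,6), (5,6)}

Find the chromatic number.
Clique number ω(G) = 4 (lower bound: χ ≥ ω).
The clique on [0, 1, 5, 6] has size 4, forcing χ ≥ 4, and the coloring below uses 4 colors, so χ(G) = 4.
A valid 4-coloring: color 1: [5]; color 2: [0]; color 3: [6]; color 4: [1].

χ(G) = 4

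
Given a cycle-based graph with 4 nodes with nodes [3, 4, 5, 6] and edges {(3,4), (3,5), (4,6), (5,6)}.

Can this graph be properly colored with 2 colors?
Yes, G is 2-colorable

A valid 2-coloring: color 1: [3, 6]; color 2: [4, 5].
(χ(G) = 2 ≤ 2.)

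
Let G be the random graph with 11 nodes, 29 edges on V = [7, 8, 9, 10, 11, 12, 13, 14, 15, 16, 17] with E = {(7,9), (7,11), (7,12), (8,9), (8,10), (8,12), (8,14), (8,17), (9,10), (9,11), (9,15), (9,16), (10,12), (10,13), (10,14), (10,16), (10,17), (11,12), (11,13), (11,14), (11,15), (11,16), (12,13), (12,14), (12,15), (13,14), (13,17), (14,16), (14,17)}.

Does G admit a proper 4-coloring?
Yes, G is 4-colorable

A valid 4-coloring: color 1: [10, 11]; color 2: [9, 14]; color 3: [12, 16, 17]; color 4: [7, 8, 13, 15].
(χ(G) = 4 ≤ 4.)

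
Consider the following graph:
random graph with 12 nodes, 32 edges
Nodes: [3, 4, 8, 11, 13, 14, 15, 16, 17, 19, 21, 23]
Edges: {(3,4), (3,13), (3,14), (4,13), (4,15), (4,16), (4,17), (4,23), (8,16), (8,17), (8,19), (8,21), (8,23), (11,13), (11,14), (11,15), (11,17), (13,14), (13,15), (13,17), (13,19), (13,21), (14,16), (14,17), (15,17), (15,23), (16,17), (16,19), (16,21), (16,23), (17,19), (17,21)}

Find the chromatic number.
χ(G) = 4

Clique number ω(G) = 4 (lower bound: χ ≥ ω).
The clique on [8, 16, 17, 19] has size 4, forcing χ ≥ 4, and the coloring below uses 4 colors, so χ(G) = 4.
A valid 4-coloring: color 1: [3, 17, 23]; color 2: [13, 16]; color 3: [4, 8, 11]; color 4: [14, 15, 19, 21].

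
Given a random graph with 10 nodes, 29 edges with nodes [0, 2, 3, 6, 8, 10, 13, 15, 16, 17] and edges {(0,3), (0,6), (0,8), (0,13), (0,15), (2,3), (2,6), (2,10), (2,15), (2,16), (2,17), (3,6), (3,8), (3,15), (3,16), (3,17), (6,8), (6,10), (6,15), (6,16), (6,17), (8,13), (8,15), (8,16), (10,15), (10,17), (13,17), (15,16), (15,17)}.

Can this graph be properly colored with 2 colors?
The clique on vertices [2, 6, 10, 15, 17] has size 5 > 2, so it alone needs 5 colors.

No, G is not 2-colorable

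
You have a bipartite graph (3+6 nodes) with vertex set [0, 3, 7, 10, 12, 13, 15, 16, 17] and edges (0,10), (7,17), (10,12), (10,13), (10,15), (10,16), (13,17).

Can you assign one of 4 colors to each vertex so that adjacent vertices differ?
A valid 4-coloring: color 1: [3, 10, 17]; color 2: [0, 7, 12, 13, 15, 16].
(χ(G) = 2 ≤ 4.)

Yes, G is 4-colorable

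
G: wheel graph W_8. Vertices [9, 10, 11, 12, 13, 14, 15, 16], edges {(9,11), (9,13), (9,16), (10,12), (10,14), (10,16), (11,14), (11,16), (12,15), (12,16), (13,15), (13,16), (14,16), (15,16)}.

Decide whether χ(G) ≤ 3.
Odd cycle [14, 11, 9, 13, 15, 12, 10] needs 3 colors (χ ≥ 3).
Vertex 16 is adjacent to every vertex of [9, 10, 11, 12, 13, 14, 15], which already need 3 colors among themselves, so 16 needs a new color (χ ≥ 4).
Hence χ(G) ≥ 4 > 3, so no proper 3-coloring exists.

No, G is not 3-colorable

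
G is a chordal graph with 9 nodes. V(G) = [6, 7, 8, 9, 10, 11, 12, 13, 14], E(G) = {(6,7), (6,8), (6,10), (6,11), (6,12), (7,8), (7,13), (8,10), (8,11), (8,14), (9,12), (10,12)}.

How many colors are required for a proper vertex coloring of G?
χ(G) = 3

Clique number ω(G) = 3 (lower bound: χ ≥ ω).
The clique on [6, 8, 10] has size 3, forcing χ ≥ 3, and the coloring below uses 3 colors, so χ(G) = 3.
A valid 3-coloring: color 1: [6, 9, 13, 14]; color 2: [8, 12]; color 3: [7, 10, 11].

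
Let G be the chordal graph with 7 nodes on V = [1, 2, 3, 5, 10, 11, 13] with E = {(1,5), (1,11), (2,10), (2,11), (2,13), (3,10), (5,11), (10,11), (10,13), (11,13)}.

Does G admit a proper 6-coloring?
Yes, G is 6-colorable

A valid 6-coloring: color 1: [3, 11]; color 2: [5, 10]; color 3: [1, 13]; color 4: [2].
(χ(G) = 4 ≤ 6.)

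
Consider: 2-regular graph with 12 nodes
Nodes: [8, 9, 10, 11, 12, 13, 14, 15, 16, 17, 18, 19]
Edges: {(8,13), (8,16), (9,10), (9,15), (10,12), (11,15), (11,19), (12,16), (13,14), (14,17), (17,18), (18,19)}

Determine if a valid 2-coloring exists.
A valid 2-coloring: color 1: [8, 9, 11, 12, 14, 18]; color 2: [10, 13, 15, 16, 17, 19].
(χ(G) = 2 ≤ 2.)

Yes, G is 2-colorable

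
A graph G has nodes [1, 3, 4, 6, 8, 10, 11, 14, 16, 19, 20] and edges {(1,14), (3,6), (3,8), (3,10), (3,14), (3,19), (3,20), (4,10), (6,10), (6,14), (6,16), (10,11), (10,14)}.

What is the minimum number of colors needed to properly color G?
Clique number ω(G) = 4 (lower bound: χ ≥ ω).
The clique on [3, 6, 10, 14] has size 4, forcing χ ≥ 4, and the coloring below uses 4 colors, so χ(G) = 4.
A valid 4-coloring: color 1: [1, 3, 4, 11, 16]; color 2: [8, 10, 19, 20]; color 3: [14]; color 4: [6].

χ(G) = 4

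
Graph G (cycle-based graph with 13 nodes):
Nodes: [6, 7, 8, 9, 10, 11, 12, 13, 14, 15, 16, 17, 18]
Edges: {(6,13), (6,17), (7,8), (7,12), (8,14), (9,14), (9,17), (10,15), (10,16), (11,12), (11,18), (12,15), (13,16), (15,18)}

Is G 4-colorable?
A valid 4-coloring: color 1: [7, 11, 13, 14, 15, 17]; color 2: [6, 8, 9, 12, 16, 18]; color 3: [10].
(χ(G) = 3 ≤ 4.)

Yes, G is 4-colorable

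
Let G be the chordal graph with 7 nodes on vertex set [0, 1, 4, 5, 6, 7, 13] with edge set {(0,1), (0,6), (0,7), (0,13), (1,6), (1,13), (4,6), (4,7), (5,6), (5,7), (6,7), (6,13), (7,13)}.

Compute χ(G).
χ(G) = 4

Clique number ω(G) = 4 (lower bound: χ ≥ ω).
The clique on [0, 1, 6, 13] has size 4, forcing χ ≥ 4, and the coloring below uses 4 colors, so χ(G) = 4.
A valid 4-coloring: color 1: [6]; color 2: [1, 7]; color 3: [0, 4, 5]; color 4: [13].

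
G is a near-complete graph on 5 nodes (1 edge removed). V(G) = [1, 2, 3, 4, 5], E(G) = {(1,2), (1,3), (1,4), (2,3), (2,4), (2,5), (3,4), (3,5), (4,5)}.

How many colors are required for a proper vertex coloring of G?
χ(G) = 4

Clique number ω(G) = 4 (lower bound: χ ≥ ω).
The clique on [1, 2, 3, 4] has size 4, forcing χ ≥ 4, and the coloring below uses 4 colors, so χ(G) = 4.
A valid 4-coloring: color 1: [4]; color 2: [3]; color 3: [2]; color 4: [1, 5].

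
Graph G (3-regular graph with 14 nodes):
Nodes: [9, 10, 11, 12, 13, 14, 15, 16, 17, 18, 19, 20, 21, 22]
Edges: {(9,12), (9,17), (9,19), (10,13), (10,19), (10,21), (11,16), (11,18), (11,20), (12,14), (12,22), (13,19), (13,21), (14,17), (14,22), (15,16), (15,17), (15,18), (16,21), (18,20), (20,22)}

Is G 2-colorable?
No, G is not 2-colorable

The clique on vertices [10, 13, 19] has size 3 > 2, so it alone needs 3 colors.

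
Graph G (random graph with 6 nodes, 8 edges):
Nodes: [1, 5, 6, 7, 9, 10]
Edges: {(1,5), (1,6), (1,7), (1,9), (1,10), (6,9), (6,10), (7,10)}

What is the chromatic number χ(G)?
χ(G) = 3

Clique number ω(G) = 3 (lower bound: χ ≥ ω).
The clique on [1, 6, 9] has size 3, forcing χ ≥ 3, and the coloring below uses 3 colors, so χ(G) = 3.
A valid 3-coloring: color 1: [1]; color 2: [5, 9, 10]; color 3: [6, 7].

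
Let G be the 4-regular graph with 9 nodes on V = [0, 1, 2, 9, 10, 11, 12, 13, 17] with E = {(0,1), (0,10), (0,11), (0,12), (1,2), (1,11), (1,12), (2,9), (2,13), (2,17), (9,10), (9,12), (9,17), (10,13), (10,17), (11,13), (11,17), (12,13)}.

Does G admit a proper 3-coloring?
Yes, G is 3-colorable

A valid 3-coloring: color 1: [1, 9, 13]; color 2: [2, 10, 11, 12]; color 3: [0, 17].
(χ(G) = 3 ≤ 3.)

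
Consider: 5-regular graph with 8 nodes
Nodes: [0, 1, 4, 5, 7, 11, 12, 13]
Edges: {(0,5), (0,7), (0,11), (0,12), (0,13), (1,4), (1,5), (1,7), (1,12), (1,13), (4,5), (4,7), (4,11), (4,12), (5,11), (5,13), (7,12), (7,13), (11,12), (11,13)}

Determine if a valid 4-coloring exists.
Yes, G is 4-colorable

A valid 4-coloring: color 1: [1, 11]; color 2: [12, 13]; color 3: [0, 4]; color 4: [5, 7].
(χ(G) = 4 ≤ 4.)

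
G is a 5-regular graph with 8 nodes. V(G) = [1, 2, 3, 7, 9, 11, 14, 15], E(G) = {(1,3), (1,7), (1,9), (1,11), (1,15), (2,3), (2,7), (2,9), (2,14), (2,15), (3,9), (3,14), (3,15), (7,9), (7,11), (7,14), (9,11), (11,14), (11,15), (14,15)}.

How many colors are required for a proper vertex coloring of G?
χ(G) = 4

Clique number ω(G) = 4 (lower bound: χ ≥ ω).
The clique on [1, 7, 9, 11] has size 4, forcing χ ≥ 4, and the coloring below uses 4 colors, so χ(G) = 4.
A valid 4-coloring: color 1: [1, 2]; color 2: [3, 11]; color 3: [9, 14]; color 4: [7, 15].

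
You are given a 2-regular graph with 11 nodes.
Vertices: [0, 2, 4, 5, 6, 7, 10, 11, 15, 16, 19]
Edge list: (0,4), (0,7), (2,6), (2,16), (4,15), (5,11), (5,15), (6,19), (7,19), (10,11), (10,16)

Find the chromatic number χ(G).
χ(G) = 3

Clique number ω(G) = 2 (lower bound: χ ≥ ω).
Odd cycle [2, 6, 19, 7, 0, 4, 15, 5, 11, 10, 16] needs 3 colors (χ ≥ 3).
The coloring below uses 3 colors, so χ(G) = 3.
A valid 3-coloring: color 1: [4, 5, 6, 7, 10]; color 2: [0, 2, 11, 15, 19]; color 3: [16].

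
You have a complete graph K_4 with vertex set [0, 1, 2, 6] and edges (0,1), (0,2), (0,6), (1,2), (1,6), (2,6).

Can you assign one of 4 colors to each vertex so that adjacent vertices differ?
Yes, G is 4-colorable

A valid 4-coloring: color 1: [6]; color 2: [1]; color 3: [0]; color 4: [2].
(χ(G) = 4 ≤ 4.)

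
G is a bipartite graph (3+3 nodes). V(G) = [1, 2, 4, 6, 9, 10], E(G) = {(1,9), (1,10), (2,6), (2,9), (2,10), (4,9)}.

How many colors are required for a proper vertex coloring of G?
Clique number ω(G) = 2 (lower bound: χ ≥ ω).
The graph is bipartite (no odd cycle), so 2 colors suffice: χ(G) = 2.
A valid 2-coloring: color 1: [1, 2, 4]; color 2: [6, 9, 10].

χ(G) = 2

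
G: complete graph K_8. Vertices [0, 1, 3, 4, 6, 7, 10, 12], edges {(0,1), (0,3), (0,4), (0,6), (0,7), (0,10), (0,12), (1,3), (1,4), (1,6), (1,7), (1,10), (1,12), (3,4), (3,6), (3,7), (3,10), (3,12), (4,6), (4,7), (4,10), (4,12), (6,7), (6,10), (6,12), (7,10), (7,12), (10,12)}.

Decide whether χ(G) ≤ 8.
A valid 8-coloring: color 1: [7]; color 2: [10]; color 3: [12]; color 4: [0]; color 5: [4]; color 6: [6]; color 7: [1]; color 8: [3].
(χ(G) = 8 ≤ 8.)

Yes, G is 8-colorable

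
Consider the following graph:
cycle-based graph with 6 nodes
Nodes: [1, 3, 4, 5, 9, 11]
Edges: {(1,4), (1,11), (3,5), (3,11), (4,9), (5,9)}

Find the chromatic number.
χ(G) = 2

Clique number ω(G) = 2 (lower bound: χ ≥ ω).
The graph is bipartite (no odd cycle), so 2 colors suffice: χ(G) = 2.
A valid 2-coloring: color 1: [4, 5, 11]; color 2: [1, 3, 9].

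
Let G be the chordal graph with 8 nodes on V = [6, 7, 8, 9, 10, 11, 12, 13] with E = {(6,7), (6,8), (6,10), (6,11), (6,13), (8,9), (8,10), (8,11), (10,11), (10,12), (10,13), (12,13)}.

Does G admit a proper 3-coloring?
No, G is not 3-colorable

The clique on vertices [6, 8, 10, 11] has size 4 > 3, so it alone needs 4 colors.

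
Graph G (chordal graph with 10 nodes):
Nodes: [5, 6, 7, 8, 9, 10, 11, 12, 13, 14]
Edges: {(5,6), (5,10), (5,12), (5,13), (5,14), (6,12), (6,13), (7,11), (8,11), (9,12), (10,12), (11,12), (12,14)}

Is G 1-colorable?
The clique on vertices [5, 10, 12] has size 3 > 1, so it alone needs 3 colors.

No, G is not 1-colorable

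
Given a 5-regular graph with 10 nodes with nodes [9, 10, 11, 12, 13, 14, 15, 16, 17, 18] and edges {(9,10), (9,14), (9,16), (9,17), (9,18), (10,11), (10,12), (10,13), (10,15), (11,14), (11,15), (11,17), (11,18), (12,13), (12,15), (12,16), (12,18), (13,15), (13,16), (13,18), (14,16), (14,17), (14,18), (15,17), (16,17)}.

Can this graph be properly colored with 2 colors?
No, G is not 2-colorable

The clique on vertices [9, 14, 16, 17] has size 4 > 2, so it alone needs 4 colors.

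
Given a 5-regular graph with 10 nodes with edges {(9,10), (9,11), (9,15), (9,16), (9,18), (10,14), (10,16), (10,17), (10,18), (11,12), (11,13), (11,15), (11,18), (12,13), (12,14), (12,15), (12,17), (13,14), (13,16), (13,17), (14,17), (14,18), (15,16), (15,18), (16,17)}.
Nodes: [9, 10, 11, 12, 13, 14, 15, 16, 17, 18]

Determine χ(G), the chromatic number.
χ(G) = 4

Clique number ω(G) = 4 (lower bound: χ ≥ ω).
The clique on [9, 11, 15, 18] has size 4, forcing χ ≥ 4, and the coloring below uses 4 colors, so χ(G) = 4.
A valid 4-coloring: color 1: [17, 18]; color 2: [10, 13, 15]; color 3: [11, 14, 16]; color 4: [9, 12].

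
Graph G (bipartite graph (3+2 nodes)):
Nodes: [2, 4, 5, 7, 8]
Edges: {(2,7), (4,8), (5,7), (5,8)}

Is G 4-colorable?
Yes, G is 4-colorable

A valid 4-coloring: color 1: [2, 4, 5]; color 2: [7, 8].
(χ(G) = 2 ≤ 4.)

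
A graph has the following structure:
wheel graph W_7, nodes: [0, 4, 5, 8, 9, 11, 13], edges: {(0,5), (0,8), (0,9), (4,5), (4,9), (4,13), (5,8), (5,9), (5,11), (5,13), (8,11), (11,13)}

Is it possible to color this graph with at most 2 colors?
No, G is not 2-colorable

The clique on vertices [0, 5, 8] has size 3 > 2, so it alone needs 3 colors.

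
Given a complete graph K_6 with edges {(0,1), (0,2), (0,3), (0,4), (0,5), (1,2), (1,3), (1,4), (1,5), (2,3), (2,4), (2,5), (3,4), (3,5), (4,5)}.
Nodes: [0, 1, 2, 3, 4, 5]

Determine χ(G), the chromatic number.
χ(G) = 6

Clique number ω(G) = 6 (lower bound: χ ≥ ω).
The clique on [0, 1, 2, 3, 4, 5] has size 6, forcing χ ≥ 6, and the coloring below uses 6 colors, so χ(G) = 6.
A valid 6-coloring: color 1: [4]; color 2: [5]; color 3: [1]; color 4: [0]; color 5: [3]; color 6: [2].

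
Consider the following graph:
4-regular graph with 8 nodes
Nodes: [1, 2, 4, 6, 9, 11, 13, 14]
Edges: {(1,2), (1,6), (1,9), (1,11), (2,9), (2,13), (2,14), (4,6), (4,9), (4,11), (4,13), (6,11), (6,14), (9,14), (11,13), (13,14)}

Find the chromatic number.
χ(G) = 3

Clique number ω(G) = 3 (lower bound: χ ≥ ω).
The clique on [1, 2, 9] has size 3, forcing χ ≥ 3, and the coloring below uses 3 colors, so χ(G) = 3.
A valid 3-coloring: color 1: [6, 9, 13]; color 2: [1, 4, 14]; color 3: [2, 11].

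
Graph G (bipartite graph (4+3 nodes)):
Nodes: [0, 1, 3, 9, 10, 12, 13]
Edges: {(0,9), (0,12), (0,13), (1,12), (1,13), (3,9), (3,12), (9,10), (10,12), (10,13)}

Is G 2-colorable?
Yes, G is 2-colorable

A valid 2-coloring: color 1: [9, 12, 13]; color 2: [0, 1, 3, 10].
(χ(G) = 2 ≤ 2.)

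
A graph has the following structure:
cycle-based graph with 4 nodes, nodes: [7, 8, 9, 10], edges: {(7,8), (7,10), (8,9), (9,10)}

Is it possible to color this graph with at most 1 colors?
No, G is not 1-colorable

Edge (8,9) forces its endpoints to differ, so 1 color is not enough.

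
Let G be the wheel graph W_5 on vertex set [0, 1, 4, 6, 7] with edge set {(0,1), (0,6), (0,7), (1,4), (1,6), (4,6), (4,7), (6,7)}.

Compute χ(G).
χ(G) = 3

Clique number ω(G) = 3 (lower bound: χ ≥ ω).
The clique on [0, 1, 6] has size 3, forcing χ ≥ 3, and the coloring below uses 3 colors, so χ(G) = 3.
A valid 3-coloring: color 1: [6]; color 2: [0, 4]; color 3: [1, 7].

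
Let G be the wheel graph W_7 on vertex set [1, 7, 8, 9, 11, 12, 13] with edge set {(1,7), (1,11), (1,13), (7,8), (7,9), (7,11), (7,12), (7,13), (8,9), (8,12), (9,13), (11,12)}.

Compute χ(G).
χ(G) = 3

Clique number ω(G) = 3 (lower bound: χ ≥ ω).
The clique on [7, 8, 9] has size 3, forcing χ ≥ 3, and the coloring below uses 3 colors, so χ(G) = 3.
A valid 3-coloring: color 1: [7]; color 2: [1, 9, 12]; color 3: [8, 11, 13].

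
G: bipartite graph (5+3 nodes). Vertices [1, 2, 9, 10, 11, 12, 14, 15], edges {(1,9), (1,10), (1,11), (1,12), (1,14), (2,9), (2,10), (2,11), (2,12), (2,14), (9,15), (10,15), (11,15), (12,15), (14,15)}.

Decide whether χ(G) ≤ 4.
A valid 4-coloring: color 1: [1, 2, 15]; color 2: [9, 10, 11, 12, 14].
(χ(G) = 2 ≤ 4.)

Yes, G is 4-colorable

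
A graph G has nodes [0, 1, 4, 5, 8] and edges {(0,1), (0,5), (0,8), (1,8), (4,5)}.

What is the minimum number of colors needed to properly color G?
Clique number ω(G) = 3 (lower bound: χ ≥ ω).
The clique on [0, 1, 8] has size 3, forcing χ ≥ 3, and the coloring below uses 3 colors, so χ(G) = 3.
A valid 3-coloring: color 1: [0, 4]; color 2: [1, 5]; color 3: [8].

χ(G) = 3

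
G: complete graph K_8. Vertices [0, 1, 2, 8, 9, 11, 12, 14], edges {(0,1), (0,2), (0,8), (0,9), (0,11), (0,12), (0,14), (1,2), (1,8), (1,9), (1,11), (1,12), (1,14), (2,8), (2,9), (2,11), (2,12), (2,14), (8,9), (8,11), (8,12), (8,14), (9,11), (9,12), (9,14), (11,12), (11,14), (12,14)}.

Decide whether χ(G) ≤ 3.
The clique on vertices [0, 1, 2, 8, 9, 11, 12, 14] has size 8 > 3, so it alone needs 8 colors.

No, G is not 3-colorable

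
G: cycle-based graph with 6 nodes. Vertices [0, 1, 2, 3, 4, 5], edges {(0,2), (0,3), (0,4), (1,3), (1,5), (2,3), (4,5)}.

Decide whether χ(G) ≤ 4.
Yes, G is 4-colorable

A valid 4-coloring: color 1: [0, 5]; color 2: [3, 4]; color 3: [1, 2].
(χ(G) = 3 ≤ 4.)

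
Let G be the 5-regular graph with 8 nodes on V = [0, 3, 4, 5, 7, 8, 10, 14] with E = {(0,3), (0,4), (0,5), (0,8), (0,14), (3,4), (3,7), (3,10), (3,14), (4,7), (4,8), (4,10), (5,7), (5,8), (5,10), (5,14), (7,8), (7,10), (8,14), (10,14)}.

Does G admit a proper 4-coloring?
Yes, G is 4-colorable

A valid 4-coloring: color 1: [4, 5]; color 2: [0, 10]; color 3: [3, 8]; color 4: [7, 14].
(χ(G) = 4 ≤ 4.)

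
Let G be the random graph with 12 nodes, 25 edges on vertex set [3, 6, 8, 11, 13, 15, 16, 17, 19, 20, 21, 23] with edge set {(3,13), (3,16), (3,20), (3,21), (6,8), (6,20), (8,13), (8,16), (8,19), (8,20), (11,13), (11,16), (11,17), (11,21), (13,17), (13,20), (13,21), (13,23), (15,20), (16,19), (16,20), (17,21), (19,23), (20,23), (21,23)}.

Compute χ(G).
Clique number ω(G) = 4 (lower bound: χ ≥ ω).
The clique on [11, 13, 17, 21] has size 4, forcing χ ≥ 4, and the coloring below uses 4 colors, so χ(G) = 4.
A valid 4-coloring: color 1: [6, 13, 15, 16]; color 2: [19, 20, 21]; color 3: [3, 8, 11, 23]; color 4: [17].

χ(G) = 4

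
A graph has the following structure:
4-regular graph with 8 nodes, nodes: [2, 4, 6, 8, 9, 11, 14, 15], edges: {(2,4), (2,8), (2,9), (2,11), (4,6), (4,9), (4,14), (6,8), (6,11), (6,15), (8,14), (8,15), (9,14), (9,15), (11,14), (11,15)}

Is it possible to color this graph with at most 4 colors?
A valid 4-coloring: color 1: [6, 9]; color 2: [2, 14, 15]; color 3: [4, 8, 11].
(χ(G) = 3 ≤ 4.)

Yes, G is 4-colorable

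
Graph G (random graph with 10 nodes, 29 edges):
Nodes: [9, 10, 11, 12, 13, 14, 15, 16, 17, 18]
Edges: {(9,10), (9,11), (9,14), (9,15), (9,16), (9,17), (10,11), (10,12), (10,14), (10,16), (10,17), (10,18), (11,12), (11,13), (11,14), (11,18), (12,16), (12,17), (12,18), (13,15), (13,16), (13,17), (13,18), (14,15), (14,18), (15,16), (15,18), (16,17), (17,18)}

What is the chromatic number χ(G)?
Clique number ω(G) = 4 (lower bound: χ ≥ ω).
Suppose a proper 4-coloring c exists. The clique [9, 10, 11, 14] takes 4 distinct colors; by symmetry let c(9) = 1, c(10) = 2, c(11) = 3, c(14) = 4.
- Vertex 18: neighbors [10, 11, 14] already have colors [2, 3, 4] ⇒ c(18) = 1.
- Vertex 12: neighbors [18, 10, 11] already have colors [1, 2, 3] ⇒ c(12) = 4.
- Vertex 16: neighbors [9, 10, 12] already have colors [1, 2, 4] ⇒ c(16) = 3.
- Vertex 17: neighbors [9, 10, 16, 12] already have colors [1, 2, 3, 4] — all 4 colors blocked. Contradiction.
The forced assignments end in a contradiction, so G has no proper 4-coloring (χ ≥ 5).
The coloring below uses 5 colors, so χ(G) = 5.
A valid 5-coloring: color 1: [16, 18]; color 2: [10, 15]; color 3: [11, 17]; color 4: [9, 12, 13]; color 5: [14].

χ(G) = 5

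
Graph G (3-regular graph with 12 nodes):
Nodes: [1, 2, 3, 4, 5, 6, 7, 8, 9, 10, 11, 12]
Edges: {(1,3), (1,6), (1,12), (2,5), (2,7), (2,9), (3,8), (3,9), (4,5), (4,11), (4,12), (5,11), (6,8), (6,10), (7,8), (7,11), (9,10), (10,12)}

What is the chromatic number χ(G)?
Clique number ω(G) = 3 (lower bound: χ ≥ ω).
The clique on [4, 5, 11] has size 3, forcing χ ≥ 3, and the coloring below uses 3 colors, so χ(G) = 3.
A valid 3-coloring: color 1: [5, 8, 9, 12]; color 2: [3, 4, 6, 7]; color 3: [1, 2, 10, 11].

χ(G) = 3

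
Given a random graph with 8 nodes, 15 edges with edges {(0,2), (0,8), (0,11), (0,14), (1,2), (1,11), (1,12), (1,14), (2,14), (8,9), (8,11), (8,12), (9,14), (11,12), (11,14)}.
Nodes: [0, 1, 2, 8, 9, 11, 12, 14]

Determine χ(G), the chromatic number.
Clique number ω(G) = 3 (lower bound: χ ≥ ω).
Odd cycle [0, 14, 1, 12, 8] needs 3 colors (χ ≥ 3).
Vertex 11 is adjacent to every vertex of [0, 1, 8, 12, 14], which already need 3 colors among themselves, so 11 needs a new color (χ ≥ 4).
The coloring below uses 4 colors, so χ(G) = 4.
A valid 4-coloring: color 1: [8, 14]; color 2: [2, 9, 11]; color 3: [0, 1]; color 4: [12].

χ(G) = 4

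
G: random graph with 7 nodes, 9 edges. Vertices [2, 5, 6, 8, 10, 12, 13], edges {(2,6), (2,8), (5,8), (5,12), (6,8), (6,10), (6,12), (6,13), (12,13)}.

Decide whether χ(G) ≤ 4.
A valid 4-coloring: color 1: [5, 6]; color 2: [8, 10, 12]; color 3: [2, 13].
(χ(G) = 3 ≤ 4.)

Yes, G is 4-colorable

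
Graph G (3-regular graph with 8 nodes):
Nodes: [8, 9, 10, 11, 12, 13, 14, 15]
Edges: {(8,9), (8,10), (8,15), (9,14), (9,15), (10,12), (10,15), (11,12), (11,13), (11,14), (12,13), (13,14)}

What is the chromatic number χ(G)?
χ(G) = 3

Clique number ω(G) = 3 (lower bound: χ ≥ ω).
The clique on [8, 9, 15] has size 3, forcing χ ≥ 3, and the coloring below uses 3 colors, so χ(G) = 3.
A valid 3-coloring: color 1: [9, 10, 11]; color 2: [13, 15]; color 3: [8, 12, 14].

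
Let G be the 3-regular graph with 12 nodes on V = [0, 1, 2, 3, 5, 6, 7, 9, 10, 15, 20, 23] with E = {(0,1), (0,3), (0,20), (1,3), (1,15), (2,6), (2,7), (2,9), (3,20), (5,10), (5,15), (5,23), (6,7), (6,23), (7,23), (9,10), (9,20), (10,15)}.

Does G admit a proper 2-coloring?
No, G is not 2-colorable

The clique on vertices [0, 1, 3] has size 3 > 2, so it alone needs 3 colors.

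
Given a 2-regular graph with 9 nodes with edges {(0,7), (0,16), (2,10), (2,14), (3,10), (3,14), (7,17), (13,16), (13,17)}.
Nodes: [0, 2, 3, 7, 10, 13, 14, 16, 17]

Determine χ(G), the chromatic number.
Clique number ω(G) = 2 (lower bound: χ ≥ ω).
Odd cycle [13, 16, 0, 7, 17] needs 3 colors (χ ≥ 3).
The coloring below uses 3 colors, so χ(G) = 3.
A valid 3-coloring: color 1: [2, 3, 7, 13]; color 2: [10, 14, 16, 17]; color 3: [0].

χ(G) = 3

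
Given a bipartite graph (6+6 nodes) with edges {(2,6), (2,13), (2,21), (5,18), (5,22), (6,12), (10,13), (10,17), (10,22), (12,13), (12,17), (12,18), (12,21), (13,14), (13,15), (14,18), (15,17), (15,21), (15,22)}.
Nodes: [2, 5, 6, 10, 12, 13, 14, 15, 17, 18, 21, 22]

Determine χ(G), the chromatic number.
χ(G) = 2

Clique number ω(G) = 2 (lower bound: χ ≥ ω).
The graph is bipartite (no odd cycle), so 2 colors suffice: χ(G) = 2.
A valid 2-coloring: color 1: [6, 13, 17, 18, 21, 22]; color 2: [2, 5, 10, 12, 14, 15].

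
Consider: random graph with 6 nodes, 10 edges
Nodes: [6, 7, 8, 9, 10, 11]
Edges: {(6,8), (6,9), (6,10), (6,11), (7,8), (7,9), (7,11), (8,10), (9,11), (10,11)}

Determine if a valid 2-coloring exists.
No, G is not 2-colorable

The clique on vertices [6, 9, 11] has size 3 > 2, so it alone needs 3 colors.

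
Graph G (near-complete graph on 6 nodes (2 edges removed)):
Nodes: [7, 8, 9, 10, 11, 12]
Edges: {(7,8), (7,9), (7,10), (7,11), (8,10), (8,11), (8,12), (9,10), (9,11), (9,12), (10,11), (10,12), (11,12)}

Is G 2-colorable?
The clique on vertices [8, 10, 11, 12] has size 4 > 2, so it alone needs 4 colors.

No, G is not 2-colorable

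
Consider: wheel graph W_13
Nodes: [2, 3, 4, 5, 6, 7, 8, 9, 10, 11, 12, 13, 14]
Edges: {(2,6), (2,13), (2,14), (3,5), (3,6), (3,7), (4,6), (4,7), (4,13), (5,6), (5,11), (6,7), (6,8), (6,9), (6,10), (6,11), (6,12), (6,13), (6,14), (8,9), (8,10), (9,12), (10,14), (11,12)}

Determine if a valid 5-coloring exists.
Yes, G is 5-colorable

A valid 5-coloring: color 1: [6]; color 2: [2, 3, 4, 9, 10, 11]; color 3: [5, 7, 8, 12, 13, 14].
(χ(G) = 3 ≤ 5.)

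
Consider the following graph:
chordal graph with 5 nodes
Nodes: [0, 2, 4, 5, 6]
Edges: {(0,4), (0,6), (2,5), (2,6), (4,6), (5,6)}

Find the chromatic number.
Clique number ω(G) = 3 (lower bound: χ ≥ ω).
The clique on [0, 4, 6] has size 3, forcing χ ≥ 3, and the coloring below uses 3 colors, so χ(G) = 3.
A valid 3-coloring: color 1: [6]; color 2: [0, 5]; color 3: [2, 4].

χ(G) = 3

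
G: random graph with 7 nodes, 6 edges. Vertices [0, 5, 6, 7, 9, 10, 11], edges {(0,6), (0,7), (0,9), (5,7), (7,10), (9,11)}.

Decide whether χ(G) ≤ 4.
Yes, G is 4-colorable

A valid 4-coloring: color 1: [6, 7, 9]; color 2: [0, 5, 10, 11].
(χ(G) = 2 ≤ 4.)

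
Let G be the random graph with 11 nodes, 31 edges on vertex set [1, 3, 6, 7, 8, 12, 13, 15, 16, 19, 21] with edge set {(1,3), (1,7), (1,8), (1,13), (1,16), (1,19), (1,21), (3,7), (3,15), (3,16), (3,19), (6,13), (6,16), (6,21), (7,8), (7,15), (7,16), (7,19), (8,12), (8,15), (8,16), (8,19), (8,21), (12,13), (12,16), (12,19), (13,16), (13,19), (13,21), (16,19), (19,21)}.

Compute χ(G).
Clique number ω(G) = 5 (lower bound: χ ≥ ω).
The clique on [1, 7, 8, 16, 19] has size 5, forcing χ ≥ 5, and the coloring below uses 5 colors, so χ(G) = 5.
A valid 5-coloring: color 1: [15, 16, 21]; color 2: [6, 19]; color 3: [1, 12]; color 4: [3, 8, 13]; color 5: [7].

χ(G) = 5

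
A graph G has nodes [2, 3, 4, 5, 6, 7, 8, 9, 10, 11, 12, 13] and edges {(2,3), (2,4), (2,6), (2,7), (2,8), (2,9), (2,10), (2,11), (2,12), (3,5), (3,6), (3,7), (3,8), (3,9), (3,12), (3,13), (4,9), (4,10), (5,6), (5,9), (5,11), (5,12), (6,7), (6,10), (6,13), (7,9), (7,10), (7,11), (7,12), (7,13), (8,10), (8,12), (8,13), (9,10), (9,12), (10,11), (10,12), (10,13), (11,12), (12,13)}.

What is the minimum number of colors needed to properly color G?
Clique number ω(G) = 5 (lower bound: χ ≥ ω).
The clique on [2, 7, 9, 10, 12] has size 5, forcing χ ≥ 5, and the coloring below uses 5 colors, so χ(G) = 5.
A valid 5-coloring: color 1: [4, 6, 12]; color 2: [2, 5, 13]; color 3: [3, 10]; color 4: [7, 8]; color 5: [9, 11].

χ(G) = 5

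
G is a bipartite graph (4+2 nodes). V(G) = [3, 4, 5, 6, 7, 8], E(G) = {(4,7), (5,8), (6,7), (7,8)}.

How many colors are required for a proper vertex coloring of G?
Clique number ω(G) = 2 (lower bound: χ ≥ ω).
The graph is bipartite (no odd cycle), so 2 colors suffice: χ(G) = 2.
A valid 2-coloring: color 1: [3, 5, 7]; color 2: [4, 6, 8].

χ(G) = 2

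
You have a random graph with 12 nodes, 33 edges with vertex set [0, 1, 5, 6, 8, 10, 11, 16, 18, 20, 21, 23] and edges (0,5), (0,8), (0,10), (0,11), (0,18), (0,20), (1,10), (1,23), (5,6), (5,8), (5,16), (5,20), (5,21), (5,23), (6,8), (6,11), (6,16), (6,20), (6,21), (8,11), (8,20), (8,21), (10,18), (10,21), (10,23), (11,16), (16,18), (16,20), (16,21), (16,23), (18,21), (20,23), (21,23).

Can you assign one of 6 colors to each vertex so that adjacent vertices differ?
A valid 6-coloring: color 1: [1, 5, 11, 18]; color 2: [20, 21]; color 3: [8, 10, 16]; color 4: [0, 6, 23].
(χ(G) = 4 ≤ 6.)

Yes, G is 6-colorable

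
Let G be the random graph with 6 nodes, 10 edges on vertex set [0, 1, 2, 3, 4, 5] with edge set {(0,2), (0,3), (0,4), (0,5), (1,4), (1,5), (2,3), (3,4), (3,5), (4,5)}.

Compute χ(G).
Clique number ω(G) = 4 (lower bound: χ ≥ ω).
The clique on [0, 3, 4, 5] has size 4, forcing χ ≥ 4, and the coloring below uses 4 colors, so χ(G) = 4.
A valid 4-coloring: color 1: [0, 1]; color 2: [2, 4]; color 3: [3]; color 4: [5].

χ(G) = 4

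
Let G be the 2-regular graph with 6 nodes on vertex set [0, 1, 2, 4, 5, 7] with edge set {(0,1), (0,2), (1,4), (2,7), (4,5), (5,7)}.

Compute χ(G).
Clique number ω(G) = 2 (lower bound: χ ≥ ω).
The graph is bipartite (no odd cycle), so 2 colors suffice: χ(G) = 2.
A valid 2-coloring: color 1: [1, 2, 5]; color 2: [0, 4, 7].

χ(G) = 2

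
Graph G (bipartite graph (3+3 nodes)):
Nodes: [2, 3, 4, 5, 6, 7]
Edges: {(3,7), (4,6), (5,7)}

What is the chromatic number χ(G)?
χ(G) = 2

Clique number ω(G) = 2 (lower bound: χ ≥ ω).
The graph is bipartite (no odd cycle), so 2 colors suffice: χ(G) = 2.
A valid 2-coloring: color 1: [2, 6, 7]; color 2: [3, 4, 5].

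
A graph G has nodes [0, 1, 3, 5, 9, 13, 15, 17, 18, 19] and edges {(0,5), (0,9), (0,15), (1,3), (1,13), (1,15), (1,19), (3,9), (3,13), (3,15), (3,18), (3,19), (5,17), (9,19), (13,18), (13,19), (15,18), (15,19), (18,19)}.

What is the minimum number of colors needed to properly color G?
χ(G) = 4

Clique number ω(G) = 4 (lower bound: χ ≥ ω).
The clique on [1, 3, 13, 19] has size 4, forcing χ ≥ 4, and the coloring below uses 4 colors, so χ(G) = 4.
A valid 4-coloring: color 1: [0, 3, 17]; color 2: [5, 19]; color 3: [9, 13, 15]; color 4: [1, 18].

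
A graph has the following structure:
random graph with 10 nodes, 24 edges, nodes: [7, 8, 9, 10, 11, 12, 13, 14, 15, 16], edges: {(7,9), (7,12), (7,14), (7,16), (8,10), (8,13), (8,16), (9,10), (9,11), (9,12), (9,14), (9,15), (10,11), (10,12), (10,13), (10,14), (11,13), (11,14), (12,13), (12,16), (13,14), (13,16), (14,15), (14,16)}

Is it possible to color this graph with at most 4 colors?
Yes, G is 4-colorable

A valid 4-coloring: color 1: [8, 12, 14]; color 2: [9, 13]; color 3: [10, 15, 16]; color 4: [7, 11].
(χ(G) = 4 ≤ 4.)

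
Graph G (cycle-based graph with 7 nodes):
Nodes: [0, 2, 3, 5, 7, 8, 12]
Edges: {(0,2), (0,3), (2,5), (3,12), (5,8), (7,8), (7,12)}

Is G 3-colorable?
A valid 3-coloring: color 1: [0, 5, 7]; color 2: [2, 3, 8]; color 3: [12].
(χ(G) = 3 ≤ 3.)

Yes, G is 3-colorable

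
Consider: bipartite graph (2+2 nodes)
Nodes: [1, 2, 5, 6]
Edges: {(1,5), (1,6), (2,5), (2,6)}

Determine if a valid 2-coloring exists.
Yes, G is 2-colorable

A valid 2-coloring: color 1: [5, 6]; color 2: [1, 2].
(χ(G) = 2 ≤ 2.)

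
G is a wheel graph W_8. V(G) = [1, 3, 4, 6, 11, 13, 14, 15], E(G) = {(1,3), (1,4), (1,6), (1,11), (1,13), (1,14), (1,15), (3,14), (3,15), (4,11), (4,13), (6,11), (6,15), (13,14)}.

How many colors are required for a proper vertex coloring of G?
χ(G) = 4

Clique number ω(G) = 3 (lower bound: χ ≥ ω).
Odd cycle [3, 15, 6, 11, 4, 13, 14] needs 3 colors (χ ≥ 3).
Vertex 1 is adjacent to every vertex of [3, 4, 6, 11, 13, 14, 15], which already need 3 colors among themselves, so 1 needs a new color (χ ≥ 4).
The coloring below uses 4 colors, so χ(G) = 4.
A valid 4-coloring: color 1: [1]; color 2: [3, 6, 13]; color 3: [11, 14, 15]; color 4: [4].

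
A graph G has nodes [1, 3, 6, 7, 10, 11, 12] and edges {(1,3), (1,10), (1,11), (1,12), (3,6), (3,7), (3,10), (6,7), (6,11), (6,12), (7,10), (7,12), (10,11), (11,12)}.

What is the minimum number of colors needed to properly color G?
χ(G) = 4

Clique number ω(G) = 3 (lower bound: χ ≥ ω).
Suppose a proper 3-coloring c exists. The clique [1, 3, 10] takes 3 distinct colors; by symmetry let c(1) = 1, c(3) = 2, c(10) = 3.
- Vertex 7: neighbors [3, 10] already have colors [2, 3] ⇒ c(7) = 1.
- Vertex 6: neighbors [7, 3] already have colors [1, 2] ⇒ c(6) = 3.
- Vertex 11: neighbors [1, 6] already have colors [1, 3] ⇒ c(11) = 2.
- Vertex 12: neighbors [1, 11, 6] already have colors [1, 2, 3] — all 3 colors blocked. Contradiction.
The forced assignments end in a contradiction, so G has no proper 3-coloring (χ ≥ 4).
The coloring below uses 4 colors, so χ(G) = 4.
A valid 4-coloring: color 1: [10, 12]; color 2: [3, 11]; color 3: [1, 6]; color 4: [7].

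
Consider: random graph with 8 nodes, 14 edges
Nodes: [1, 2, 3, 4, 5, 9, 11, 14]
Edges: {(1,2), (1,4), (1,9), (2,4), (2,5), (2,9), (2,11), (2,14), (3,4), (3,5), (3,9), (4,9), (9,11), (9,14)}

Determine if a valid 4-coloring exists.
A valid 4-coloring: color 1: [5, 9]; color 2: [2, 3]; color 3: [4, 11, 14]; color 4: [1].
(χ(G) = 4 ≤ 4.)

Yes, G is 4-colorable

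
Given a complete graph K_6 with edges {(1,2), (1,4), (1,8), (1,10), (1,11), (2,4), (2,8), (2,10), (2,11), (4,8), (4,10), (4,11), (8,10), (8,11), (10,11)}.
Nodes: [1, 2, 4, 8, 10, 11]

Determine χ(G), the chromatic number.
Clique number ω(G) = 6 (lower bound: χ ≥ ω).
The clique on [1, 2, 4, 8, 10, 11] has size 6, forcing χ ≥ 6, and the coloring below uses 6 colors, so χ(G) = 6.
A valid 6-coloring: color 1: [11]; color 2: [10]; color 3: [2]; color 4: [1]; color 5: [4]; color 6: [8].

χ(G) = 6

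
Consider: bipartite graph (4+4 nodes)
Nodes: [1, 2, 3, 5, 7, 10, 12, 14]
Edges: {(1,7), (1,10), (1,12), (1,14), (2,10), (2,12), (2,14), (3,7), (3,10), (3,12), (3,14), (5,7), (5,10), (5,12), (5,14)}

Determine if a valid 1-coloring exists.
No, G is not 1-colorable

Edge (1,10) forces its endpoints to differ, so 1 color is not enough.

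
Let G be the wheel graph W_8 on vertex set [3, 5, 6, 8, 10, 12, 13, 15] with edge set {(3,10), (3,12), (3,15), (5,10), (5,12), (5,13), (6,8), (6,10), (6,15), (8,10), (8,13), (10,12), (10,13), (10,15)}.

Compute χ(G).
Clique number ω(G) = 3 (lower bound: χ ≥ ω).
Odd cycle [6, 8, 13, 5, 12, 3, 15] needs 3 colors (χ ≥ 3).
Vertex 10 is adjacent to every vertex of [3, 5, 6, 8, 12, 13, 15], which already need 3 colors among themselves, so 10 needs a new color (χ ≥ 4).
The coloring below uses 4 colors, so χ(G) = 4.
A valid 4-coloring: color 1: [10]; color 2: [3, 6, 13]; color 3: [5, 8, 15]; color 4: [12].

χ(G) = 4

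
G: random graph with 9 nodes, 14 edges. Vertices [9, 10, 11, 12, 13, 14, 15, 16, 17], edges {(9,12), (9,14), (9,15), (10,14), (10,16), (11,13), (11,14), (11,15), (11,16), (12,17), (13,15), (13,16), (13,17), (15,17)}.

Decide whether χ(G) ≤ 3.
Yes, G is 3-colorable

A valid 3-coloring: color 1: [9, 10, 11, 17]; color 2: [12, 14, 15, 16]; color 3: [13].
(χ(G) = 3 ≤ 3.)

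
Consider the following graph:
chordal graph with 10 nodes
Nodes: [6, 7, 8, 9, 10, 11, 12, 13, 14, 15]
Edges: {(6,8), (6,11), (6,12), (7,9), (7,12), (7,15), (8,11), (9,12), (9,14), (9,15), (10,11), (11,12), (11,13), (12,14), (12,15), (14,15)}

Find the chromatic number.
Clique number ω(G) = 4 (lower bound: χ ≥ ω).
The clique on [9, 12, 14, 15] has size 4, forcing χ ≥ 4, and the coloring below uses 4 colors, so χ(G) = 4.
A valid 4-coloring: color 1: [8, 10, 12, 13]; color 2: [9, 11]; color 3: [6, 15]; color 4: [7, 14].

χ(G) = 4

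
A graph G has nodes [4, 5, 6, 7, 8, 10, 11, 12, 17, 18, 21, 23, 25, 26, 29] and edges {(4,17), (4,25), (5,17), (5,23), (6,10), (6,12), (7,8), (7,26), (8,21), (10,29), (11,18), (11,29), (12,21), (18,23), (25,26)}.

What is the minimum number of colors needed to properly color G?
Clique number ω(G) = 2 (lower bound: χ ≥ ω).
Odd cycle [7, 8, 21, 12, 6, 10, 29, 11, 18, 23, 5, 17, 4, 25, 26] needs 3 colors (χ ≥ 3).
The coloring below uses 3 colors, so χ(G) = 3.
A valid 3-coloring: color 1: [5, 6, 7, 18, 21, 25, 29]; color 2: [8, 10, 11, 12, 17, 23, 26]; color 3: [4].

χ(G) = 3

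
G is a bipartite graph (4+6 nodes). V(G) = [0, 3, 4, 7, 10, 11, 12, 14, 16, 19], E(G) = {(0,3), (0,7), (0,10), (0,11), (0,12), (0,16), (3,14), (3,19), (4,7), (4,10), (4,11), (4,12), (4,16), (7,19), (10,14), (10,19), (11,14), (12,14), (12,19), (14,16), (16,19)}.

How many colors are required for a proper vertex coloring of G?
Clique number ω(G) = 2 (lower bound: χ ≥ ω).
The graph is bipartite (no odd cycle), so 2 colors suffice: χ(G) = 2.
A valid 2-coloring: color 1: [0, 4, 14, 19]; color 2: [3, 7, 10, 11, 12, 16].

χ(G) = 2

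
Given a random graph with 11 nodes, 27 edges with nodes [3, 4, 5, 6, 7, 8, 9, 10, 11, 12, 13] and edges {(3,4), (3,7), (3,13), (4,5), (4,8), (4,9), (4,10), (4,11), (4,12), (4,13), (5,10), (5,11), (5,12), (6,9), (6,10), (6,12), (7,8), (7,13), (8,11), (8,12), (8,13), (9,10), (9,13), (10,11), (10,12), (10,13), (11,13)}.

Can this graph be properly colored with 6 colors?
Yes, G is 6-colorable

A valid 6-coloring: color 1: [4, 6, 7]; color 2: [5, 13]; color 3: [3, 8, 10]; color 4: [9, 11, 12].
(χ(G) = 4 ≤ 6.)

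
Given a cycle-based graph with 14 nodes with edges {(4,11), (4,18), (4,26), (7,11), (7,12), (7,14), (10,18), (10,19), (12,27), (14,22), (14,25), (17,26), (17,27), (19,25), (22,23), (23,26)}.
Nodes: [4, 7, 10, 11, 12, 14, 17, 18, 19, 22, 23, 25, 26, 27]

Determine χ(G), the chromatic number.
χ(G) = 3

Clique number ω(G) = 2 (lower bound: χ ≥ ω).
Odd cycle [11, 7, 12, 27, 17, 26, 4] needs 3 colors (χ ≥ 3).
The coloring below uses 3 colors, so χ(G) = 3.
A valid 3-coloring: color 1: [4, 12, 14, 17, 19, 23]; color 2: [7, 10, 22, 25, 26, 27]; color 3: [11, 18].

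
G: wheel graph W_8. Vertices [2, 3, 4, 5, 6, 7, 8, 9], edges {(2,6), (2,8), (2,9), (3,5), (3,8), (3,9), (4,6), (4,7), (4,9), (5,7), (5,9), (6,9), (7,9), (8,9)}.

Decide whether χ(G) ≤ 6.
Yes, G is 6-colorable

A valid 6-coloring: color 1: [9]; color 2: [2, 4, 5]; color 3: [3, 6, 7]; color 4: [8].
(χ(G) = 4 ≤ 6.)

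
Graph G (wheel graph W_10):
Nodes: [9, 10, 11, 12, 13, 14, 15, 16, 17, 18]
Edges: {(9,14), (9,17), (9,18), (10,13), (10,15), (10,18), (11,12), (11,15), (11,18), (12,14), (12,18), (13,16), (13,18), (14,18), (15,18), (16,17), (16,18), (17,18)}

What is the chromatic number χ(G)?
χ(G) = 4

Clique number ω(G) = 3 (lower bound: χ ≥ ω).
Odd cycle [17, 9, 14, 12, 11, 15, 10, 13, 16] needs 3 colors (χ ≥ 3).
Vertex 18 is adjacent to every vertex of [9, 10, 11, 12, 13, 14, 15, 16, 17], which already need 3 colors among themselves, so 18 needs a new color (χ ≥ 4).
The coloring below uses 4 colors, so χ(G) = 4.
A valid 4-coloring: color 1: [18]; color 2: [11, 13, 14, 17]; color 3: [9, 12, 15, 16]; color 4: [10].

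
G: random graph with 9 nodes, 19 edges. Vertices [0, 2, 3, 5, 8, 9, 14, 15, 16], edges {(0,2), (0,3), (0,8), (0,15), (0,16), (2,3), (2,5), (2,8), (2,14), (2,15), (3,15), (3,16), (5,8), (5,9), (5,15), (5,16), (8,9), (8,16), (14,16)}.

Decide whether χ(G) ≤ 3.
The clique on vertices [0, 2, 3, 15] has size 4 > 3, so it alone needs 4 colors.

No, G is not 3-colorable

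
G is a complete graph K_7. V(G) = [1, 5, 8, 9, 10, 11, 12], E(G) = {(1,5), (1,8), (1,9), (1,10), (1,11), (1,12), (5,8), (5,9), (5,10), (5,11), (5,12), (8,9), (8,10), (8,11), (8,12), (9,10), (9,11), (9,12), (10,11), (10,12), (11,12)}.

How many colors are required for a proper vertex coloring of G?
Clique number ω(G) = 7 (lower bound: χ ≥ ω).
The clique on [1, 5, 8, 9, 10, 11, 12] has size 7, forcing χ ≥ 7, and the coloring below uses 7 colors, so χ(G) = 7.
A valid 7-coloring: color 1: [12]; color 2: [8]; color 3: [9]; color 4: [11]; color 5: [10]; color 6: [5]; color 7: [1].

χ(G) = 7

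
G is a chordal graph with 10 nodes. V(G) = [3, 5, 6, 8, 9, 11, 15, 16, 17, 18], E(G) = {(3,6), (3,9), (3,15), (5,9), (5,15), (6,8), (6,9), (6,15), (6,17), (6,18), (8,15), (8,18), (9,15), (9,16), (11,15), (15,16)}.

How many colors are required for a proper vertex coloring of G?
Clique number ω(G) = 4 (lower bound: χ ≥ ω).
The clique on [3, 6, 9, 15] has size 4, forcing χ ≥ 4, and the coloring below uses 4 colors, so χ(G) = 4.
A valid 4-coloring: color 1: [15, 17, 18]; color 2: [5, 6, 11, 16]; color 3: [8, 9]; color 4: [3].

χ(G) = 4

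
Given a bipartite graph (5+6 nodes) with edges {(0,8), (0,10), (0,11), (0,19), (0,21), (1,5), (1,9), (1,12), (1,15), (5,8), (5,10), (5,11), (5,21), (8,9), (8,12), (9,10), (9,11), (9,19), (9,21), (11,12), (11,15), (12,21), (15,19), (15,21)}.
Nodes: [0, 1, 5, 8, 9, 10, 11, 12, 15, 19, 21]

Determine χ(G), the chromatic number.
Clique number ω(G) = 2 (lower bound: χ ≥ ω).
The graph is bipartite (no odd cycle), so 2 colors suffice: χ(G) = 2.
A valid 2-coloring: color 1: [0, 5, 9, 12, 15]; color 2: [1, 8, 10, 11, 19, 21].

χ(G) = 2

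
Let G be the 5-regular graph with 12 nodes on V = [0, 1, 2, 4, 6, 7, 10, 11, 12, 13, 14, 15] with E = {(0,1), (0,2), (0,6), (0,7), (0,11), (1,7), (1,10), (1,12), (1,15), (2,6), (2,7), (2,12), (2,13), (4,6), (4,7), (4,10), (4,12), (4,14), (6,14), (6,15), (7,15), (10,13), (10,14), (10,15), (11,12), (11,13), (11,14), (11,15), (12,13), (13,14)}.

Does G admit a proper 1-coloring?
No, G is not 1-colorable

The clique on vertices [0, 1, 7] has size 3 > 1, so it alone needs 3 colors.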